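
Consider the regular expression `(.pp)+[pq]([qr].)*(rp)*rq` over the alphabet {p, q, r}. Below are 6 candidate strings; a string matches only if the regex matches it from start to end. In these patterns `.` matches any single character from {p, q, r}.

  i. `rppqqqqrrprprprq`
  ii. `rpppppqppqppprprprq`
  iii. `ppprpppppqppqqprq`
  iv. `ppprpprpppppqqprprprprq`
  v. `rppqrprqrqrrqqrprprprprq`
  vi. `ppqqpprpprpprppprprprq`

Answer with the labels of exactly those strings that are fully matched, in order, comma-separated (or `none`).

i, ii, iii, iv, v

i → match
ii → match
iii → match
iv → match
v → match
vi → no match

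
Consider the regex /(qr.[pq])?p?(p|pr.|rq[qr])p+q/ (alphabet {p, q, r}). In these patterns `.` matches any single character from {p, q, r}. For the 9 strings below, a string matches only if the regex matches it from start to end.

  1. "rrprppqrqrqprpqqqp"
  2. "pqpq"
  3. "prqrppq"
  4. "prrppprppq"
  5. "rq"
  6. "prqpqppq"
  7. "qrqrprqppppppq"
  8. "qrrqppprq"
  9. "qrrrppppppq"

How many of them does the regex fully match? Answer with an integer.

1

1 → no match — must end with "pq"
2. "pqpq" → no match
3. "prqrppq" → match
4. "prrppprppq" → no match
5. "rq" → no match — must end with "pq"
6. "prqpqppq" → no match
7 → no match
8. "qrrqppprq" → no match — must end with "pq"
9. "qrrrppppppq" → no match
Total matched: 1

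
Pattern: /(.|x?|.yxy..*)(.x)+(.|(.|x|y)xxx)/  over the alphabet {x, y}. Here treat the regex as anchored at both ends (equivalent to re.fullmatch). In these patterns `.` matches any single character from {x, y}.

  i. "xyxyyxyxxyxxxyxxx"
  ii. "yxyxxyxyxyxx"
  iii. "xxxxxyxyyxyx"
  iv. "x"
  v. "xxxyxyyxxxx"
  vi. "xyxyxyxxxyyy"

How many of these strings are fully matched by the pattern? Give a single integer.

i → match
ii → no match
iii → no match
iv → no match
v → no match
vi → no match
Total matched: 1

1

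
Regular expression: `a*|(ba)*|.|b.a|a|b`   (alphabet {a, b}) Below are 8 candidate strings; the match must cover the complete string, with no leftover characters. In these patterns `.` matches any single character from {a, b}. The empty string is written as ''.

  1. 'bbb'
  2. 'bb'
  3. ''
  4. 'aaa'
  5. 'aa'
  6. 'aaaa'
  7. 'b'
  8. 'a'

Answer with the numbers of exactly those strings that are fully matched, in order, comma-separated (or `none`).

3, 4, 5, 6, 7, 8

1 → no match
2 → no match
3 → match
4 → match
5 → match
6 → match
7 → match
8 → match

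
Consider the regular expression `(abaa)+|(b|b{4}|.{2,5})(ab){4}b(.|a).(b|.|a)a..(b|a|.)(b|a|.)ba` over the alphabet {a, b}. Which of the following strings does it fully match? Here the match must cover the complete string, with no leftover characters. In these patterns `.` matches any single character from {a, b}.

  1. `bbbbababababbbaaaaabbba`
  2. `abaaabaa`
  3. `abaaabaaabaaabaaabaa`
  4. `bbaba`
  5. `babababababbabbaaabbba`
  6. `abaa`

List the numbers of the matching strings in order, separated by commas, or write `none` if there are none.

1 → match
2 → match
3 → match
4 → no match
5 → match
6 → match

1, 2, 3, 5, 6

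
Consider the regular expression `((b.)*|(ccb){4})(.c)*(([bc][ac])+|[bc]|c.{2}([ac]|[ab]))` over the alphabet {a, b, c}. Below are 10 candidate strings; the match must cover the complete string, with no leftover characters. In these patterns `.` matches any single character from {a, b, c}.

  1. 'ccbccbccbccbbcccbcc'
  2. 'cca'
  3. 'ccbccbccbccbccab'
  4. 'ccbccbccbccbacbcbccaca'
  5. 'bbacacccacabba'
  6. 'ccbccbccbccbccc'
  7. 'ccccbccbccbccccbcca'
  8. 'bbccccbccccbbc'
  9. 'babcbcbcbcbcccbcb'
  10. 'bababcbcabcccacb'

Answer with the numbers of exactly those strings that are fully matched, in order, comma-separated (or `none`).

1 → match
2. 'cca' → no match
3 → match
4 → match
5 → no match
6 → match
7 → no match
8 → match
9 → match
10 → no match

1, 3, 4, 6, 8, 9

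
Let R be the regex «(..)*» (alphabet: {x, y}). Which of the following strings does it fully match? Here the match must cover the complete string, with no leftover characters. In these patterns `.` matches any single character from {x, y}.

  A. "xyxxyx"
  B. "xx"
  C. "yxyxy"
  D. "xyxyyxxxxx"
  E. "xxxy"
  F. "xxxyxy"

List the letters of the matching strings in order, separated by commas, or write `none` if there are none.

A, B, D, E, F

A → match
B → match
C → no match
D → match
E → match
F → match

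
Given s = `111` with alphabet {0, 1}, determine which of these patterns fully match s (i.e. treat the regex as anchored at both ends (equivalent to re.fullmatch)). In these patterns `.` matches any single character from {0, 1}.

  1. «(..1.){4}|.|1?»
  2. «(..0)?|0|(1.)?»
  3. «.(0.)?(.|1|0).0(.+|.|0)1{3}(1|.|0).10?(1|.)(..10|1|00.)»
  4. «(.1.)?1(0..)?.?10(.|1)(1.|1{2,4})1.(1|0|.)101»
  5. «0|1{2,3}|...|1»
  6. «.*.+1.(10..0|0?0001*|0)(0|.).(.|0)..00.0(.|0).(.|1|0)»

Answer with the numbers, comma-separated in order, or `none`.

1 → no match
2 → no match
3 → no match
4 → no match — must end with `101`
5 → match
6 → no match

5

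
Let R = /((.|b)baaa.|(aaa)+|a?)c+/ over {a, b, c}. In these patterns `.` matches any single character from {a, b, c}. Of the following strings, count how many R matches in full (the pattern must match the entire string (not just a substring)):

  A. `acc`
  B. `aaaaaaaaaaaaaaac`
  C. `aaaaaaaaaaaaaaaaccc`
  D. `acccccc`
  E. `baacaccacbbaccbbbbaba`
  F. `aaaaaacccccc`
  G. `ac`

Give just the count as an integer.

A → match
B → match
C → no match
D → match
E → no match — must end with `c`
F → match
G → match
Total matched: 5

5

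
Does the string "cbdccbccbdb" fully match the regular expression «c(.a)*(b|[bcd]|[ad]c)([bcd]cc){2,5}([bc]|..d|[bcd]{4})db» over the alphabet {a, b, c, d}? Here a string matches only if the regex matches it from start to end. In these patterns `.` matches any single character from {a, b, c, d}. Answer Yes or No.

Yes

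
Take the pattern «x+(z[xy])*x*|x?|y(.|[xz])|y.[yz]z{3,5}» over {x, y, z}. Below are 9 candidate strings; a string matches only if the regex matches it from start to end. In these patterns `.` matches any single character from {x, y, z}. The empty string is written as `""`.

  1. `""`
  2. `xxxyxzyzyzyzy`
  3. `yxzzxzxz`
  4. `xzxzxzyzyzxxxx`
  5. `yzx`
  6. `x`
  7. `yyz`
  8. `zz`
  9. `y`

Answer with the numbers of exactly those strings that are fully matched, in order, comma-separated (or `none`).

1 → match
2 → no match
3 → no match
4 → match
5 → no match
6 → match
7 → no match
8 → no match
9 → no match

1, 4, 6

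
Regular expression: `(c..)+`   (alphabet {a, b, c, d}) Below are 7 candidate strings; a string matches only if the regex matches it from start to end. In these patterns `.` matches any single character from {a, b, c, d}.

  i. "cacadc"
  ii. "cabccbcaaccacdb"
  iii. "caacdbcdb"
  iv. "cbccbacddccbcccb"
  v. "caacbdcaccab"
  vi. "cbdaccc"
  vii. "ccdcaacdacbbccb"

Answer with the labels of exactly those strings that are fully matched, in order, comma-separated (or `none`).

ii, iii, v, vii

i → no match
ii → match
iii → match
iv → no match
v → match
vi → no match
vii → match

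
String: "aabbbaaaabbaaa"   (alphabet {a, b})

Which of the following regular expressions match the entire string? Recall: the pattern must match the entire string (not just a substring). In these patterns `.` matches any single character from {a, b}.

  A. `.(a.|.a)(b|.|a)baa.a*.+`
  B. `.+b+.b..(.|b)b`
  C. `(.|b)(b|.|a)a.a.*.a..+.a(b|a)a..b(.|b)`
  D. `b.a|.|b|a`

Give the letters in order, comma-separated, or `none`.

A

A → match
B → no match — must end with "b"
C → no match
D → no match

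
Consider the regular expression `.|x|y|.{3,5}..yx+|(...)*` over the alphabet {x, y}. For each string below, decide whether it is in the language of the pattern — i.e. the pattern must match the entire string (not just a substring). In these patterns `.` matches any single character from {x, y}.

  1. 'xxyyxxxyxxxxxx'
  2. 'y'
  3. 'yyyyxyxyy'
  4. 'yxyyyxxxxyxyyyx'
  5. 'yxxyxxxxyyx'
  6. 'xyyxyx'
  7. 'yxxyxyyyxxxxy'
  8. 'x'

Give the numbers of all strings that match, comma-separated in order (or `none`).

1 → match
2 → match
3 → match
4 → match
5 → no match
6 → match
7 → no match
8 → match

1, 2, 3, 4, 6, 8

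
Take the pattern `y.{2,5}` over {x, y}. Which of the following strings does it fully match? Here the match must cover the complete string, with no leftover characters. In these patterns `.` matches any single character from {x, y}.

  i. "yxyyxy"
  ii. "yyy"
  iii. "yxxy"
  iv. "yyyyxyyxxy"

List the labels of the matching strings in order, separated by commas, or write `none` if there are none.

i → match
ii → match
iii → match
iv → no match

i, ii, iii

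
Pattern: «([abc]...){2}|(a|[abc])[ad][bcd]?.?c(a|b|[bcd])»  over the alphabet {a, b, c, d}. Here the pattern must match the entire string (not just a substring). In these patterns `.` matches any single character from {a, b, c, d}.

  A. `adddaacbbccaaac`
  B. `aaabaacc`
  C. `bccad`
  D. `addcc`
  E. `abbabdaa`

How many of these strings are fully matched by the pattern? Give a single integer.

3

A → no match
B → match
C → no match
D → match
E → match
Total matched: 3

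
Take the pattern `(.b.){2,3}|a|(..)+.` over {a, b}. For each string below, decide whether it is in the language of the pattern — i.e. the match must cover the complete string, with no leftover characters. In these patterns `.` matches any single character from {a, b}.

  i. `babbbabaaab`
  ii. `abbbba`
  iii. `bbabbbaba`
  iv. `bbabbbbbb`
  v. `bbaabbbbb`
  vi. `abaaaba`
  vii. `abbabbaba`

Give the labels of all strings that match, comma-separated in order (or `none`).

i. `babbbabaaab` → match
ii. `abbbba` → match
iii. `bbabbbaba` → match
iv. `bbabbbbbb` → match
v. `bbaabbbbb` → match
vi. `abaaaba` → match
vii. `abbabbaba` → match

i, ii, iii, iv, v, vi, vii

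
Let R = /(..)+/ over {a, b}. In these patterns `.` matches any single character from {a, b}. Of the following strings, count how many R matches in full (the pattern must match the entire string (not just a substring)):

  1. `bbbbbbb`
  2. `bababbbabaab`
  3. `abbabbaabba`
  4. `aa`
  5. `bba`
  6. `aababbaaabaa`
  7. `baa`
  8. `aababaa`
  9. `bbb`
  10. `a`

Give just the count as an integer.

1 → no match
2 → match
3 → no match
4 → match
5 → no match
6 → match
7 → no match
8 → no match
9 → no match
10 → no match
Total matched: 3

3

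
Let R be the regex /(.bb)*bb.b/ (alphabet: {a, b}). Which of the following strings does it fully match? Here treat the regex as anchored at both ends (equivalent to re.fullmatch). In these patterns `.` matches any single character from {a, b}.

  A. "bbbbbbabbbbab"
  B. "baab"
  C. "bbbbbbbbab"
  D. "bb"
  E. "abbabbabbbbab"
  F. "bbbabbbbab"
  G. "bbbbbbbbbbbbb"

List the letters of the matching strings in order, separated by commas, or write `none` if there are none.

A → match
B → no match
C → match
D → no match
E → match
F → match
G → match

A, C, E, F, G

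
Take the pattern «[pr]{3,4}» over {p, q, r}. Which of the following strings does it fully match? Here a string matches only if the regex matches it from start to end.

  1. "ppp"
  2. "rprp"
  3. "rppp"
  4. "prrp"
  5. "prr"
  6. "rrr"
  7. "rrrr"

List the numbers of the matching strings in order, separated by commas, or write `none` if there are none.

1 → match
2 → match
3 → match
4 → match
5 → match
6 → match
7 → match

1, 2, 3, 4, 5, 6, 7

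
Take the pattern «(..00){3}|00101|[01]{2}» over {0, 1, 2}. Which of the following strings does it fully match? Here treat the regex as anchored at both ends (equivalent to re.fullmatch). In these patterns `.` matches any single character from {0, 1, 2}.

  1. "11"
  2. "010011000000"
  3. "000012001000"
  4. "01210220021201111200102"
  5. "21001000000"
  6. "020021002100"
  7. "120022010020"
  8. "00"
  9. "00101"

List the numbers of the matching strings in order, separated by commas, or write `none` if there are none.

1, 2, 3, 6, 8, 9

1 → match
2 → match
3 → match
4 → no match
5 → no match
6 → match
7 → no match
8 → match
9 → match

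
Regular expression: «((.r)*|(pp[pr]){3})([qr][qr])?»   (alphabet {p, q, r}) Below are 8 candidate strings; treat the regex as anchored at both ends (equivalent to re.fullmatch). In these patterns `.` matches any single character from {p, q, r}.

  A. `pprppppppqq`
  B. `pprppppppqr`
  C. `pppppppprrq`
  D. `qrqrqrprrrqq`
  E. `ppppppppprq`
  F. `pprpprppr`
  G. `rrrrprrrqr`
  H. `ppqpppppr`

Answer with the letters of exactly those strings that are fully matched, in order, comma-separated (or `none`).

A, B, C, D, E, F, G

A. `pprppppppqq` → match
B. `pprppppppqr` → match
C. `pppppppprrq` → match
D. `qrqrqrprrrqq` → match
E. `ppppppppprq` → match
F. `pprpprppr` → match
G. `rrrrprrrqr` → match
H. `ppqpppppr` → no match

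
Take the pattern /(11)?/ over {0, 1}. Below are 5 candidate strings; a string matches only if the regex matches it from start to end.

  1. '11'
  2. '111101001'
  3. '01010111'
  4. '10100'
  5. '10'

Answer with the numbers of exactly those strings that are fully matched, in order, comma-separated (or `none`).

1. '11' → match
2. '111101001' → no match
3. '01010111' → no match
4. '10100' → no match
5. '10' → no match

1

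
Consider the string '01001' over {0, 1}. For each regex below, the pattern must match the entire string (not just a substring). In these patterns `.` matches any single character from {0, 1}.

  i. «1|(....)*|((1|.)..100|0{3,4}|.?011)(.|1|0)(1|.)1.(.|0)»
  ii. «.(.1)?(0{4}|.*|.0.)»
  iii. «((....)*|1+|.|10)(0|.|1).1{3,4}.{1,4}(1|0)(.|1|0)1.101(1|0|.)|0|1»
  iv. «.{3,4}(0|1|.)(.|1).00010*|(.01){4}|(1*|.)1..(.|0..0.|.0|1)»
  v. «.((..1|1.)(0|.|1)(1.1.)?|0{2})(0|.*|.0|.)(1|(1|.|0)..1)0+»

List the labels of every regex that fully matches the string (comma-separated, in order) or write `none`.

i → no match
ii → match
iii → no match
iv → match
v → no match — must end with '0'

ii, iv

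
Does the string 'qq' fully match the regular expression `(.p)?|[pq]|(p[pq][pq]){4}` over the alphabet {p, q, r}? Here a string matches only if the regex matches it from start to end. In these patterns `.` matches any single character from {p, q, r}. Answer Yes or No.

No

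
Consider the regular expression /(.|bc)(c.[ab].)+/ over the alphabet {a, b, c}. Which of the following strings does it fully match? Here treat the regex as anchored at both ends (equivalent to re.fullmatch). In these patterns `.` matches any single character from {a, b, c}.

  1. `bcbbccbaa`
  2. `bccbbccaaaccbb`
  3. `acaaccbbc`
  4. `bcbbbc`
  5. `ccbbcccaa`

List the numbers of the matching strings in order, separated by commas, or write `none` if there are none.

1, 2, 3, 5

1 → match
2 → match
3 → match
4 → no match
5 → match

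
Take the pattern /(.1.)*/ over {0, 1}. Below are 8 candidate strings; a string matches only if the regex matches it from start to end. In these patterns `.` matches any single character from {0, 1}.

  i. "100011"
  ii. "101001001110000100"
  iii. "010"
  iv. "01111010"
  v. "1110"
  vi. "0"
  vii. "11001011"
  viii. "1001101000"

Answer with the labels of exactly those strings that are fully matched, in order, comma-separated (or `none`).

iii

i → no match
ii → no match
iii → match
iv → no match
v → no match
vi → no match
vii → no match
viii → no match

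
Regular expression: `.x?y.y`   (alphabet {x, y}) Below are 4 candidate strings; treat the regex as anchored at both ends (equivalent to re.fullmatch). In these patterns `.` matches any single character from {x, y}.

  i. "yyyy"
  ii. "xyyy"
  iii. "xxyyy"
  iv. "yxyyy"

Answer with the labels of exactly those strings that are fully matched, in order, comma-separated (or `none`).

i, ii, iii, iv

i → match
ii → match
iii → match
iv → match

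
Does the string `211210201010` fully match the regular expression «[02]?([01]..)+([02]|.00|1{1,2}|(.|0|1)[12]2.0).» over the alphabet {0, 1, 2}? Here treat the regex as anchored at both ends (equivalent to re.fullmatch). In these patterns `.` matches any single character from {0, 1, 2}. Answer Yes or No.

Yes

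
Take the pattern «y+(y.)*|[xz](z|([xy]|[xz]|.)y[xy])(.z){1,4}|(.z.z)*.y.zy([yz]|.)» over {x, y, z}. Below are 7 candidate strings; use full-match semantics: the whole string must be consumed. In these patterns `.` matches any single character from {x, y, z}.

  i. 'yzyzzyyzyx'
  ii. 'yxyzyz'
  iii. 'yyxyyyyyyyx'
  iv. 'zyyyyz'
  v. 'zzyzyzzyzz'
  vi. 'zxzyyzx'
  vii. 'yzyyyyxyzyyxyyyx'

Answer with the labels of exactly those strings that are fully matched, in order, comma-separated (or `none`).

i → match
ii → no match
iii → match
iv → match
v → no match
vi → no match
vii → no match

i, iii, iv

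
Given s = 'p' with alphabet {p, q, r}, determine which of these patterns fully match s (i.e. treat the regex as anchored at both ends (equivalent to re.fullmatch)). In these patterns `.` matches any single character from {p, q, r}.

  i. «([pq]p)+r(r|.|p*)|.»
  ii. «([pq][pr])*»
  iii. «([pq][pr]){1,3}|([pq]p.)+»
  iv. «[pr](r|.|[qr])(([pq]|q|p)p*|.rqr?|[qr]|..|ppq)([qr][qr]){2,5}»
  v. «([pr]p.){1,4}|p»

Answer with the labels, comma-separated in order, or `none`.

i, v

i → match
ii → no match
iii → no match
iv → no match
v → match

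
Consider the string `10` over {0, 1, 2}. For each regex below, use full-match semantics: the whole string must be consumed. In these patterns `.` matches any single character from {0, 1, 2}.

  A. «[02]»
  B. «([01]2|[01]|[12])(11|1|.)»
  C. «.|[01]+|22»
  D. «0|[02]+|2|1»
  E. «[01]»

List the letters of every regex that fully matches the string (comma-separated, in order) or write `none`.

B, C

A → no match
B → match
C → match
D → no match
E → no match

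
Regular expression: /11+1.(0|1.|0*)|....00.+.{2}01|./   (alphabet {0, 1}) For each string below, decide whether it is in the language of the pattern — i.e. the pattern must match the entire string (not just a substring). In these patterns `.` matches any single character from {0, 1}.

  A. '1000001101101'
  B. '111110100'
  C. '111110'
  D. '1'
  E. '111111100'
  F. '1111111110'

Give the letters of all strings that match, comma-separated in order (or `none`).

A → match
B → no match
C → match
D → match
E → match
F → match

A, C, D, E, F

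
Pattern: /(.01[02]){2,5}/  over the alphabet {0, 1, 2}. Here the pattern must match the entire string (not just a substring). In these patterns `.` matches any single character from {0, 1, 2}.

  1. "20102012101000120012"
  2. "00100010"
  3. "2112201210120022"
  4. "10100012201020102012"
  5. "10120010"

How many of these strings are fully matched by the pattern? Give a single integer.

4

1 → match
2. "00100010" → match
3 → no match
4 → match
5. "10120010" → match
Total matched: 4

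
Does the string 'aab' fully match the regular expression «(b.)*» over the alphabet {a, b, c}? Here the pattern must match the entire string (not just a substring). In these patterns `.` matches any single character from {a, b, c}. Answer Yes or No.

No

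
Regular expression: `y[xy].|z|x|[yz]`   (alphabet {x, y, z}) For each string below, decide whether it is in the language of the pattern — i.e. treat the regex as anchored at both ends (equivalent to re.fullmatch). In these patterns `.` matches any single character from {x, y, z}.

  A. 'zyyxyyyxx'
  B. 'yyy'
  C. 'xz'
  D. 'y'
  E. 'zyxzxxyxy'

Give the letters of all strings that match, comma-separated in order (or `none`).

B, D

A. 'zyyxyyyxx' → no match
B. 'yyy' → match
C. 'xz' → no match
D. 'y' → match
E. 'zyxzxxyxy' → no match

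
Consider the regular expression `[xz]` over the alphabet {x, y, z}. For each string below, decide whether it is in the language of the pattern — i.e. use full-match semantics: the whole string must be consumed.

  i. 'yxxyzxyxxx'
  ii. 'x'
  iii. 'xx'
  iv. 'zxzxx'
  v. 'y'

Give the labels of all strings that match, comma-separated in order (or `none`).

ii

i → no match
ii → match
iii → no match
iv → no match
v → no match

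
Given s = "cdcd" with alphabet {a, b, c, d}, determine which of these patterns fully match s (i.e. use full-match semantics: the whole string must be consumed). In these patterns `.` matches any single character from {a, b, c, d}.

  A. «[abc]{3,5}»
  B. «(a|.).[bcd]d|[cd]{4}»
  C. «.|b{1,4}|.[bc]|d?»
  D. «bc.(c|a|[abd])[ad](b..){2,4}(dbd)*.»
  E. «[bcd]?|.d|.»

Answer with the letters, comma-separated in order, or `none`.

B

A → no match
B → match
C → no match
D → no match — must start with "bc"
E → no match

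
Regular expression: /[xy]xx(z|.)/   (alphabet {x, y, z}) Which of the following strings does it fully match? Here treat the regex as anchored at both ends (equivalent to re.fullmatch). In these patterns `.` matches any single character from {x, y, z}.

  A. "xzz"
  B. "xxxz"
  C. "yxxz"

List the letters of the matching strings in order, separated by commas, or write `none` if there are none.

A. "xzz" → no match
B. "xxxz" → match
C. "yxxz" → match

B, C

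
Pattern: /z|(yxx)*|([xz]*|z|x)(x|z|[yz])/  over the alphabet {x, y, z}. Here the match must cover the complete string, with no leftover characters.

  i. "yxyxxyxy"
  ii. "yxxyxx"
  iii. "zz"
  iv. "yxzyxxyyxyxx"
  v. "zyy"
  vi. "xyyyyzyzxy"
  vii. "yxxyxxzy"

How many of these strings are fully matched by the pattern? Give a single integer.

2

i → no match
ii → match
iii → match
iv → no match
v → no match
vi → no match
vii → no match
Total matched: 2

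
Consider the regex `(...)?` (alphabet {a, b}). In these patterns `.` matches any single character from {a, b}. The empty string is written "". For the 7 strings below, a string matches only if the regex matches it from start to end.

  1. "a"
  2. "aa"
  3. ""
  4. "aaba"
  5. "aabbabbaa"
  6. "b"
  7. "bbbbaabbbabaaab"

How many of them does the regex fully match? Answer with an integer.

1 → no match
2 → no match
3 → match
4 → no match
5 → no match
6 → no match
7 → no match
Total matched: 1

1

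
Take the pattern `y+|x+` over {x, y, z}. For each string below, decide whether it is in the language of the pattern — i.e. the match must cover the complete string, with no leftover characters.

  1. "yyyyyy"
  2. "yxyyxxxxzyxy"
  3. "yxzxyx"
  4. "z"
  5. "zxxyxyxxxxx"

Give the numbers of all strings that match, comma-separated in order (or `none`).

1

1 → match
2 → no match
3 → no match
4 → no match
5 → no match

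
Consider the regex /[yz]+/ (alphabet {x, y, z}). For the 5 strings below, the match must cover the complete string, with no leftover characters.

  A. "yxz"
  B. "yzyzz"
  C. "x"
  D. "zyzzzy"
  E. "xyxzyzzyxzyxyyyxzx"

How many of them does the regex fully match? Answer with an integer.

A → no match
B → match
C → no match
D → match
E → no match
Total matched: 2

2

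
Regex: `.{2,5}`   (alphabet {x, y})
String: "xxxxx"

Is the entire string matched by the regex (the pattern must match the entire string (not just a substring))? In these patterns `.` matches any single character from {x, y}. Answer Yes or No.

Yes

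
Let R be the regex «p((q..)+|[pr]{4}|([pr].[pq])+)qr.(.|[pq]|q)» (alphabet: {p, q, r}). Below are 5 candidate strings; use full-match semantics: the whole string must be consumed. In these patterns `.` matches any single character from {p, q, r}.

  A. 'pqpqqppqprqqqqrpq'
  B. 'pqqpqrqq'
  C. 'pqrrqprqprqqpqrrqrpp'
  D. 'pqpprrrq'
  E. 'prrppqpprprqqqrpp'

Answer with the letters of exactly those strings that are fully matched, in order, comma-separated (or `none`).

A → match
B → match
C → match
D → no match
E → match

A, B, C, E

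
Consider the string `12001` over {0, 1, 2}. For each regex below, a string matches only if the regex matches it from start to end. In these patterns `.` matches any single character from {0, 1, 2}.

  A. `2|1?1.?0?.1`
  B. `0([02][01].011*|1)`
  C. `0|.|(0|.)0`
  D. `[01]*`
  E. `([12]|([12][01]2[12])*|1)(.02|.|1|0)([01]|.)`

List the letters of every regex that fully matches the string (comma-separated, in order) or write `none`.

A

A → match
B → no match — must start with `0`
C → no match
D → no match
E → no match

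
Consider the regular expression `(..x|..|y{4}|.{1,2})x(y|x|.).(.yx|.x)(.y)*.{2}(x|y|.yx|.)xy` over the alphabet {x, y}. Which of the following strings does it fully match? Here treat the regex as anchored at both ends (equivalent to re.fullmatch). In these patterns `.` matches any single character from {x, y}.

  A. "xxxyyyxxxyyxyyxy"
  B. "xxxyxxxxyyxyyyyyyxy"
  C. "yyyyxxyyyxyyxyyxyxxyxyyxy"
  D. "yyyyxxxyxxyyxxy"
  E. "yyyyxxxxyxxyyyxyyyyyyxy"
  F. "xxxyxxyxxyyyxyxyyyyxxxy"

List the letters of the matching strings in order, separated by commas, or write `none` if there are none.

E, F

A → no match
B → no match
C → no match
D → no match
E → match
F → match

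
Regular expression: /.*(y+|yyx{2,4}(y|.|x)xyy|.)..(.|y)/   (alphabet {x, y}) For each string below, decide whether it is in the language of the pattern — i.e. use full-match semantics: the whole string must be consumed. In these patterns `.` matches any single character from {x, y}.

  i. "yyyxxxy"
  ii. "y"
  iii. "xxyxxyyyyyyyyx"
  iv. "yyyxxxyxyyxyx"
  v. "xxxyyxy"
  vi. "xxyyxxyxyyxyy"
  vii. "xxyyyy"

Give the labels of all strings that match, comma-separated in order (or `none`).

i, iii, iv, v, vi, vii

i → match
ii → no match
iii → match
iv → match
v → match
vi → match
vii → match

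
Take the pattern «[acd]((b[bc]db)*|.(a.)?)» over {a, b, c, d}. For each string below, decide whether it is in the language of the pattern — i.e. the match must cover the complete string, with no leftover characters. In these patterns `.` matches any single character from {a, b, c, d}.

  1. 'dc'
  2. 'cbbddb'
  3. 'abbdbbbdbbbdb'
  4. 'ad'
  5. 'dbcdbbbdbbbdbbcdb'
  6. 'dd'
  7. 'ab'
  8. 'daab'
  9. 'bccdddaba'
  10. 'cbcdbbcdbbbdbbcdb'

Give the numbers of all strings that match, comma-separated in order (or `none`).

1, 3, 4, 5, 6, 7, 8, 10

1 → match
2 → no match
3 → match
4 → match
5 → match
6 → match
7 → match
8 → match
9 → no match
10 → match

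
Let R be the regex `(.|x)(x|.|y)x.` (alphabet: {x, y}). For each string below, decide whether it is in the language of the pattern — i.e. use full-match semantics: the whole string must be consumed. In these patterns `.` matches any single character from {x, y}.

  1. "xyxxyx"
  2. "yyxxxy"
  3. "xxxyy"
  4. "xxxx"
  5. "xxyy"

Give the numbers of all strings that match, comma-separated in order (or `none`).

1 → no match
2 → no match
3 → no match
4 → match
5 → no match

4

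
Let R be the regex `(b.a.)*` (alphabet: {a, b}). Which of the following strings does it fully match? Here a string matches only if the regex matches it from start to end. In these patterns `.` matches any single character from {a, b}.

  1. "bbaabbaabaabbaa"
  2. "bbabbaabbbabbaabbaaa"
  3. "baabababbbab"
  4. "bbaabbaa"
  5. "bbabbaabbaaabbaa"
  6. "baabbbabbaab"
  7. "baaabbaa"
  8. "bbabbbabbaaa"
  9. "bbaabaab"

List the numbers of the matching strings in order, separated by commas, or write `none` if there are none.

1 → no match
2 → match
3 → no match
4 → match
5 → match
6 → match
7 → match
8 → match
9 → match

2, 4, 5, 6, 7, 8, 9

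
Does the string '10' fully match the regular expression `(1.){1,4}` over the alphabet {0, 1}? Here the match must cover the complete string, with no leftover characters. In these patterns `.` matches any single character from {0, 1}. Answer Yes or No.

Yes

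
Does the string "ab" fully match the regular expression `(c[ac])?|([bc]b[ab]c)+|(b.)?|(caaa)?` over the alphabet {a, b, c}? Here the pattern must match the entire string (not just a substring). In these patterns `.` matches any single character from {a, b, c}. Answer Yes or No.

No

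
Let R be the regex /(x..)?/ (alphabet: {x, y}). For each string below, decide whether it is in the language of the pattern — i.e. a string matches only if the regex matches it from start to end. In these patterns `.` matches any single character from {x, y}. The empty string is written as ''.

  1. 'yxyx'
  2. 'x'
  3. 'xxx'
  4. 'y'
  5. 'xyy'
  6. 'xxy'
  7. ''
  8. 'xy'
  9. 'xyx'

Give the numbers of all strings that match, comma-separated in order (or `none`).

3, 5, 6, 7, 9

1 → no match
2 → no match
3 → match
4 → no match
5 → match
6 → match
7 → match
8 → no match
9 → match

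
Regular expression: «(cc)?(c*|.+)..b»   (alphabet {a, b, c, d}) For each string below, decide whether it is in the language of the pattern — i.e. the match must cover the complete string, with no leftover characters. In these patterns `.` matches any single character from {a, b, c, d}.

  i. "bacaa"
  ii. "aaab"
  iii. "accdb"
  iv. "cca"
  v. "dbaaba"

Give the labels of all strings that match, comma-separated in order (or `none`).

i → no match — must end with "b"
ii → match
iii → match
iv → no match — must end with "b"
v → no match — must end with "b"

ii, iii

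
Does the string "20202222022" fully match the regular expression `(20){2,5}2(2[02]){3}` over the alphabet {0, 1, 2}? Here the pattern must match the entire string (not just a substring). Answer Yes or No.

Yes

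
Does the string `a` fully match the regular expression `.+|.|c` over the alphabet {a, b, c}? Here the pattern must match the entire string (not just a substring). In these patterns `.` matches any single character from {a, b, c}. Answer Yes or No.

Yes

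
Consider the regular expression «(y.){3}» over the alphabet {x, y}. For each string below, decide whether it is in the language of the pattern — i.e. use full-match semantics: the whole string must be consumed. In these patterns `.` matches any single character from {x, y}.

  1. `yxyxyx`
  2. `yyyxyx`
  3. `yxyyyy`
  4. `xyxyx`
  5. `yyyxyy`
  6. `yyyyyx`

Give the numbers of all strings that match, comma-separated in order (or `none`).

1 → match
2 → match
3 → match
4 → no match — must start with `y`
5 → match
6 → match

1, 2, 3, 5, 6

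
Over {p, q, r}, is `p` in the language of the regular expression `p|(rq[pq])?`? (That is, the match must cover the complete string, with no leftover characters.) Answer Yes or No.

Yes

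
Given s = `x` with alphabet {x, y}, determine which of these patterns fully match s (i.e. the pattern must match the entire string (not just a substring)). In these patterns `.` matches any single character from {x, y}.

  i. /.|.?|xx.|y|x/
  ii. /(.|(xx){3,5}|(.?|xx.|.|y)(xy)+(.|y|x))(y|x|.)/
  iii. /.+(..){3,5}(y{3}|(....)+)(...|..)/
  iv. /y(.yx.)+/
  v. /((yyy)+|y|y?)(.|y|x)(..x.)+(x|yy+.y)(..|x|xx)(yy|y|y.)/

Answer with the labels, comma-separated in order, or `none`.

i → match
ii → no match
iii → no match
iv → no match — must start with `y`
v → no match

i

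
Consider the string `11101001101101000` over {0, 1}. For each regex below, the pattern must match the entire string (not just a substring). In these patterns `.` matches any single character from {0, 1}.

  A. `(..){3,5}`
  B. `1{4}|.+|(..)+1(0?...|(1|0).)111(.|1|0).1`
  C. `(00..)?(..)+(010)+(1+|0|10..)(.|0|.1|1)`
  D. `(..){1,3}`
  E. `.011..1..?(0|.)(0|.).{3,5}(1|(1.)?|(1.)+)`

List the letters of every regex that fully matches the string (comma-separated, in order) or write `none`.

B, C

A → no match
B → match
C → match
D → no match
E → no match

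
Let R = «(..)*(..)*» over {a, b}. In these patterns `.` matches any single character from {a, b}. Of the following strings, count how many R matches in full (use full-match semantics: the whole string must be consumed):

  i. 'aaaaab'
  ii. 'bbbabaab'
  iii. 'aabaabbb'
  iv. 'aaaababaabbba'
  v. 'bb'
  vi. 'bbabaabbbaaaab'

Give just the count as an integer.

5

i. 'aaaaab' → match
ii. 'bbbabaab' → match
iii. 'aabaabbb' → match
iv → no match
v. 'bb' → match
vi → match
Total matched: 5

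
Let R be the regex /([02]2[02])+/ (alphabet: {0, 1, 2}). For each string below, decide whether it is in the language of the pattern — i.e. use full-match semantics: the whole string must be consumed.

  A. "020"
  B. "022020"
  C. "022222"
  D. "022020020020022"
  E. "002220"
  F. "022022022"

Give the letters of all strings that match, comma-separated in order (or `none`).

A → match
B → match
C → match
D → match
E → no match
F → match

A, B, C, D, F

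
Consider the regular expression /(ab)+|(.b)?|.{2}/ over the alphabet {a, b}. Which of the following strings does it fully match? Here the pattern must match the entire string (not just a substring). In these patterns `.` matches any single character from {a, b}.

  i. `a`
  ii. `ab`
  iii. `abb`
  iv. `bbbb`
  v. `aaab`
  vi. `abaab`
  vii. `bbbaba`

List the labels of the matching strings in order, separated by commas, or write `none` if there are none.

i → no match
ii → match
iii → no match
iv → no match
v → no match
vi → no match
vii → no match

ii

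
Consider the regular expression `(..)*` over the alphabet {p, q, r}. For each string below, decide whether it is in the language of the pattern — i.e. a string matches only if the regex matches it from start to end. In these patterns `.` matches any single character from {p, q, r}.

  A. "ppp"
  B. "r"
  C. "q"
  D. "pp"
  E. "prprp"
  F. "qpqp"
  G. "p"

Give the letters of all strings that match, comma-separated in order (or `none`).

A. "ppp" → no match
B. "r" → no match
C. "q" → no match
D. "pp" → match
E. "prprp" → no match
F. "qpqp" → match
G. "p" → no match

D, F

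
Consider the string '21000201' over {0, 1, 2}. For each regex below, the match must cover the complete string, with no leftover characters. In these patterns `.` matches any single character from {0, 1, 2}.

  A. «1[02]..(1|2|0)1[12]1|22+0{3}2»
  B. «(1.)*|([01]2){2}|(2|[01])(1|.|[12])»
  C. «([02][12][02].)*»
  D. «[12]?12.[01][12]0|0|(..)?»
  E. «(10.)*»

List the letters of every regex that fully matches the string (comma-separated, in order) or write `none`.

C

A → no match
B → no match
C → match
D → no match
E → no match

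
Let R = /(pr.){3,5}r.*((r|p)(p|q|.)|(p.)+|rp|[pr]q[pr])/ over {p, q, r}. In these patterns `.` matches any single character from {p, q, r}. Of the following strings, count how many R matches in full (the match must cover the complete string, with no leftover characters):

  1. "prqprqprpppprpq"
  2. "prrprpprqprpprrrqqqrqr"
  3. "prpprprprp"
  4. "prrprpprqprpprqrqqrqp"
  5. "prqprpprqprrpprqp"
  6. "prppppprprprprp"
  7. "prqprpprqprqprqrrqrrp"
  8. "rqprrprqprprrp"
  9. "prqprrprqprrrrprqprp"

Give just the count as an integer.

1 → no match
2 → match
3 → no match
4 → match
5 → no match
6 → no match
7 → match
8 → no match — must start with "pr"
9 → match
Total matched: 4

4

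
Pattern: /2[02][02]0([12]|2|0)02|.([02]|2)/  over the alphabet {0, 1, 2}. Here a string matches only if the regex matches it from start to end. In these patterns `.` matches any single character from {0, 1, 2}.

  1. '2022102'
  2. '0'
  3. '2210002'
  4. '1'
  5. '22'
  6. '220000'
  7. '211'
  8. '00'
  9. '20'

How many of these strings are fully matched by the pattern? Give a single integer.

1 → no match
2 → no match
3 → no match
4 → no match
5 → match
6 → no match
7 → no match
8 → match
9 → match
Total matched: 3

3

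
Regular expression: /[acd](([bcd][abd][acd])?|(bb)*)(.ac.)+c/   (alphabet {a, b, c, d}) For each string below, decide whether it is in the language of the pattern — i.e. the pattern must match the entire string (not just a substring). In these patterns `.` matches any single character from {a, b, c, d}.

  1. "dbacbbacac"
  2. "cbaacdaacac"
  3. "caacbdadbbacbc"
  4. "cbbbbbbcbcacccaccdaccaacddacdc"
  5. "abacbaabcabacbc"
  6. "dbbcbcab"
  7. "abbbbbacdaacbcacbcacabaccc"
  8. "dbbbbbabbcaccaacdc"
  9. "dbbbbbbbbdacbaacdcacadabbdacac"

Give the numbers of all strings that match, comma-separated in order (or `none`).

1, 7

1. "dbacbbacac" → match
2. "cbaacdaacac" → no match
3 → no match
4 → no match
5 → no match
6. "dbbcbcab" → no match — must end with "c"
7 → match
8 → no match
9 → no match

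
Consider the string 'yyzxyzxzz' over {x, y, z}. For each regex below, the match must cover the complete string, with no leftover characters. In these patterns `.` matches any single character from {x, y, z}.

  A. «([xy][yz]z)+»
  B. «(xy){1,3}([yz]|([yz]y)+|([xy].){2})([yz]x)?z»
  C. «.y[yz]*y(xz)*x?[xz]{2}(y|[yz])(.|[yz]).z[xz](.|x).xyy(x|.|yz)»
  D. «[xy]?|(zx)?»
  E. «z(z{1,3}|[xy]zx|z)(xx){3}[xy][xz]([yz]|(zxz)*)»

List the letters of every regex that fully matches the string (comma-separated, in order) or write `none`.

A

A → match
B → no match — must start with 'xy'
C → no match
D → no match
E → no match — must start with 'z'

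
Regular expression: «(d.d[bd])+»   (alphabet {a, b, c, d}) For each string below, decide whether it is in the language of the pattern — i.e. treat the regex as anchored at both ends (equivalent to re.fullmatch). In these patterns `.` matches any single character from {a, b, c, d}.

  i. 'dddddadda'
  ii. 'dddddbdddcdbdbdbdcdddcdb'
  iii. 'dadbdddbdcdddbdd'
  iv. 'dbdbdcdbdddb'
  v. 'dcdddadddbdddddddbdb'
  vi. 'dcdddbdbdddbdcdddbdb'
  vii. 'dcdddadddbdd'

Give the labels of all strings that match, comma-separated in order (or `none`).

i → no match
ii → match
iii → match
iv → match
v → match
vi → match
vii → match

ii, iii, iv, v, vi, vii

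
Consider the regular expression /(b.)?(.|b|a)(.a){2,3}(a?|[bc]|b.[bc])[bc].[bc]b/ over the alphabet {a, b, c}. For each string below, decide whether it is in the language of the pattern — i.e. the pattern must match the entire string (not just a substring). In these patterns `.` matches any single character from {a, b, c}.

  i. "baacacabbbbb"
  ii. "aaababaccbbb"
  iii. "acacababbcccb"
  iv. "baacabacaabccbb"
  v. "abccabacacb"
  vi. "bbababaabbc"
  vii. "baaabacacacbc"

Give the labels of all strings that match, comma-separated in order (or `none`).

i. "baacacabbbbb" → match
ii. "aaababaccbbb" → match
iii → no match
iv → no match
v. "abccabacacb" → no match
vi. "bbababaabbc" → no match — must end with "b"
vii → no match — must end with "b"

i, ii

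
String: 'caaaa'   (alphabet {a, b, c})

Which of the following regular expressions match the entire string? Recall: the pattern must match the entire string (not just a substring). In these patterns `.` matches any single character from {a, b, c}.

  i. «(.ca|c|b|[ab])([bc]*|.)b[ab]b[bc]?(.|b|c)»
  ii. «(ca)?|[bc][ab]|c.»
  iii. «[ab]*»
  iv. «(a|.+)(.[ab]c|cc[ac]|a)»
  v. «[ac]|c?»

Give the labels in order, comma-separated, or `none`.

iv

i → no match
ii → no match
iii → no match
iv → match
v → no match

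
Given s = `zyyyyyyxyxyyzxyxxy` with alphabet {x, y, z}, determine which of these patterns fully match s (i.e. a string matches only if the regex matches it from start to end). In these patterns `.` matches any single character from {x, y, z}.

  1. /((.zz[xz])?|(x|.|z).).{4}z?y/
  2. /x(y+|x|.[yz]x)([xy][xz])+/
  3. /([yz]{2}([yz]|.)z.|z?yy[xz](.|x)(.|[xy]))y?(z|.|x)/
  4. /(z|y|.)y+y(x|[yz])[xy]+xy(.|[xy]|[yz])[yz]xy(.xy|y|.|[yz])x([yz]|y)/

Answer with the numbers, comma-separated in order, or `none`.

1 → no match
2 → no match — must start with `x`
3 → no match
4 → match

4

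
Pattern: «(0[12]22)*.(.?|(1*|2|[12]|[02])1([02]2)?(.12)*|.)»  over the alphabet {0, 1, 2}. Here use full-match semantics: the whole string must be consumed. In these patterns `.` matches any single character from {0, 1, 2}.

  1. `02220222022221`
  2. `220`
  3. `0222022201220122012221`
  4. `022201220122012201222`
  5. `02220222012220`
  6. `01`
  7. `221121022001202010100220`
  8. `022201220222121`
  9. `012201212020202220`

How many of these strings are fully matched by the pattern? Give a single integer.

1 → match
2 → no match
3 → match
4 → match
5 → match
6 → match
7 → no match
8 → match
9 → no match
Total matched: 6

6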